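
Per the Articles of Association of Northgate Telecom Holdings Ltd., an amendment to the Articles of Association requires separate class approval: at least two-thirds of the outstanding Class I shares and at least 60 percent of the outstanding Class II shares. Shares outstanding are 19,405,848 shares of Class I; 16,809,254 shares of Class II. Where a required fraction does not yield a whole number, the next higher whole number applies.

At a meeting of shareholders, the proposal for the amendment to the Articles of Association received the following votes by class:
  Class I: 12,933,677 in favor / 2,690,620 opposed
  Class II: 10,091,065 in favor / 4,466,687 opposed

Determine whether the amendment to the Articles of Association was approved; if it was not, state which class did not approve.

Not approved — the Class I shares did not give the required vote.

Class I: 2/3 of 19405848 = 12937232; 12,937,232 required, 12,933,677 in favor — not approved.
Class II: 3/5 of 16809254 = 10085552.40, rounded up to 10085553; 10,085,553 required, 10,091,065 in favor — approved.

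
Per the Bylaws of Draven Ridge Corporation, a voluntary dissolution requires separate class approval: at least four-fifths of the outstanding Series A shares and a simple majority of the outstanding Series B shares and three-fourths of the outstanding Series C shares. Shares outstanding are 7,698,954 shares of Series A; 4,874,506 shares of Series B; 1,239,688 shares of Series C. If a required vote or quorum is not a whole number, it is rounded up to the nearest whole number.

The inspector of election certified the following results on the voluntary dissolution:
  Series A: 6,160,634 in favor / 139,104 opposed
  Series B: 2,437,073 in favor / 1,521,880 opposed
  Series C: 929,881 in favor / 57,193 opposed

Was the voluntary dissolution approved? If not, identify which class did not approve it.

Series A: 4/5 of 7698954 = 6159163.20, rounded up to 6159164; 6,159,164 required, 6,160,634 in favor — approved.
Series B: a majority of 4874506 is 2437254; 2,437,254 required, 2,437,073 in favor — not approved.
Series C: 3/4 of 1239688 = 929766; 929,766 required, 929,881 in favor — approved.

Not approved — the Series B shares did not give the required vote.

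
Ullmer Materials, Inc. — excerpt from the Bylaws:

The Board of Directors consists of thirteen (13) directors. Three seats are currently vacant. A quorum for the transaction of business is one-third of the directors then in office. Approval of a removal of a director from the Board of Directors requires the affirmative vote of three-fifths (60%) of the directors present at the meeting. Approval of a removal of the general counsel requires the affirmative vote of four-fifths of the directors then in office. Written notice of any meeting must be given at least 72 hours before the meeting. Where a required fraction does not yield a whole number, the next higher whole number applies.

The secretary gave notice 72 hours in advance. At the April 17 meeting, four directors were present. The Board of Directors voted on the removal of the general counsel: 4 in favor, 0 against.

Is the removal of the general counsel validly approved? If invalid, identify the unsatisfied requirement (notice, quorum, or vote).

Invalid — vote requirement not satisfied.

Notice: 72 hours given; 72 required (72 ≥ 72). Satisfied.
Quorum: 4 present; quorum is 4. Satisfied.
Vote: the removal of the general counsel requires four-fifths of the directors then in office (10). 4/5 of 10 = 8, so 8 affirmative votes are needed; 4 voted in favor. Not satisfied.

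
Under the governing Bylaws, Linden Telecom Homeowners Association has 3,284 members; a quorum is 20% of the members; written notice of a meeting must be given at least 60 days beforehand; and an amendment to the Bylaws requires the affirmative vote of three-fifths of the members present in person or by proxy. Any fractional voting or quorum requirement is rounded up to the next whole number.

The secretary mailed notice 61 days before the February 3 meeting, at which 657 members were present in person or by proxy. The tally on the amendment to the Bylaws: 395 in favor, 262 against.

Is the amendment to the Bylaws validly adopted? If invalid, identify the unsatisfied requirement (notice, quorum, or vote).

Notice: 61 days given; 60 required. Satisfied.
Quorum: 20% of 3,284 = 656.80, rounded up to 657; 657 present. Satisfied.
Vote: requires three-fifths of those present (657); 3/5 of 657 = 394.20, rounded up to 395, so 395 needed; 395 in favor. Satisfied.

Valid — all requirements satisfied.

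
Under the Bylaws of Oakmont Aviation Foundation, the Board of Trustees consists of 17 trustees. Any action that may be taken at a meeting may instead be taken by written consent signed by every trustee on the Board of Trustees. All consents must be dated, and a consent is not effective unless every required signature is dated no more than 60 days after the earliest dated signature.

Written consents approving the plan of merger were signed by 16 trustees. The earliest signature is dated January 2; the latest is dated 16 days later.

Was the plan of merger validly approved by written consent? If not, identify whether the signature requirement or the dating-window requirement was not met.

Signatures required: every one of 17 — unanimous means all 17, so 17 needed; 16 signed. Insufficient.
Dating window: the latest signature is 16 days after the earliest; the limit is 60 days. Within the window.

Not effective — insufficient signatures.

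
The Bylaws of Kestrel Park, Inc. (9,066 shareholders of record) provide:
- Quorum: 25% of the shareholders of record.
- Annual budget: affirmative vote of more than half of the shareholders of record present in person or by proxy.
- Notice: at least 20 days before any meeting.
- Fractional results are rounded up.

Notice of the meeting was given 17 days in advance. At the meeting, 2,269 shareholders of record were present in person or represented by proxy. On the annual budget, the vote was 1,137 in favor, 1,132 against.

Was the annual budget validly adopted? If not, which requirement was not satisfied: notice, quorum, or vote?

Invalid — notice requirement not satisfied.

Notice: 17 days given; 20 required. Not satisfied.
Quorum: 25% of 9,066 = 2,266.50, rounded up to 2,267; 2,269 present. Satisfied.
Vote: requires a majority of those present (2,269); a majority of 2269 is 1135, so 1,135 needed; 1,137 in favor. Satisfied.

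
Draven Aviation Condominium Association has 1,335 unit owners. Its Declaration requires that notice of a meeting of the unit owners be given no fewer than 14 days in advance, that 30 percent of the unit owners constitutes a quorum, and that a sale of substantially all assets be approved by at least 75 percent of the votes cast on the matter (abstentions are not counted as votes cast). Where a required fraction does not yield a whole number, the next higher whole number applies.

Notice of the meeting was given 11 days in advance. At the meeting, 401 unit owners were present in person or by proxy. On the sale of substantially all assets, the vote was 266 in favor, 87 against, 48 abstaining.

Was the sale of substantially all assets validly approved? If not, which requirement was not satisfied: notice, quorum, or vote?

Invalid — notice requirement not satisfied.

Notice: 11 days given; 14 required. Not satisfied.
Quorum: 30% of 1,335 = 400.50, rounded up to 401; 401 present. Satisfied.
Vote: requires three-fourths of the votes cast (401 − 48 abstaining = 353); 3/4 of 353 = 264.75, rounded up to 265, so 265 needed; 266 in favor. Satisfied.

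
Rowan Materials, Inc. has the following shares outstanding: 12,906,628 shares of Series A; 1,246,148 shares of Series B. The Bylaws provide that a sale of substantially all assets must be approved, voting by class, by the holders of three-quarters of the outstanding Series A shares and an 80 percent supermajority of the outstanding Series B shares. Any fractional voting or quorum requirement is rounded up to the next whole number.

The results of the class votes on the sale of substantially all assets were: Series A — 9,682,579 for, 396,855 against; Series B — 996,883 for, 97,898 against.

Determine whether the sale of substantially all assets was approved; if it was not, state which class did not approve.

Not approved — the Series B shares did not give the required vote.

Series A: 3/4 of 12906628 = 9679971; 9,679,971 required, 9,682,579 in favor — approved.
Series B: 4/5 of 1246148 = 996918.40, rounded up to 996919; 996,919 required, 996,883 in favor — not approved.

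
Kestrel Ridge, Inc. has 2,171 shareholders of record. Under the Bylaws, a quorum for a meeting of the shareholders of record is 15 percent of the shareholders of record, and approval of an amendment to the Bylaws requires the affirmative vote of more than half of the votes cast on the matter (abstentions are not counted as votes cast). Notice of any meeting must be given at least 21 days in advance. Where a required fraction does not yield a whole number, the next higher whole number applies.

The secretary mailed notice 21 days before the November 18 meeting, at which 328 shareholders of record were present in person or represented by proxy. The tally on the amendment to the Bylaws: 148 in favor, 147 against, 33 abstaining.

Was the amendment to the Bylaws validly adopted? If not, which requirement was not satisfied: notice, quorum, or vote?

Valid — all requirements satisfied.

Notice: 21 days given; 21 required. Satisfied.
Quorum: 15% of 2,171 = 325.65, rounded up to 326; 328 present. Satisfied.
Vote: requires a majority of the votes cast (328 − 33 abstaining = 295); a majority of 295 is 148, so 148 needed; 148 in favor. Satisfied.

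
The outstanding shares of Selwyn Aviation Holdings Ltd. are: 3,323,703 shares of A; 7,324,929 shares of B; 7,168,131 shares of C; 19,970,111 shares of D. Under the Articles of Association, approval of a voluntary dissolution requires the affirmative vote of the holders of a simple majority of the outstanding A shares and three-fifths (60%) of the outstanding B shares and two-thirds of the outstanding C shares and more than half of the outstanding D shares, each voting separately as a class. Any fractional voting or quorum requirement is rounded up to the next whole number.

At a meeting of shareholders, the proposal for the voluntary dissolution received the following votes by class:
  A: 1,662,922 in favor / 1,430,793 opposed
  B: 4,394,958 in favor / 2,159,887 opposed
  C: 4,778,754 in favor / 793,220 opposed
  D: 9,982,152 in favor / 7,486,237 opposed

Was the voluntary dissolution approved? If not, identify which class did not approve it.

Not approved — the D shares did not give the required vote.

A: a majority of 3323703 is 1661852; 1,661,852 required, 1,662,922 in favor — approved.
B: 3/5 of 7324929 = 4394957.40, rounded up to 4394958; 4,394,958 required, 4,394,958 in favor — approved.
C: 2/3 of 7168131 = 4778754; 4,778,754 required, 4,778,754 in favor — approved.
D: a majority of 19970111 is 9985056; 9,985,056 required, 9,982,152 in favor — not approved.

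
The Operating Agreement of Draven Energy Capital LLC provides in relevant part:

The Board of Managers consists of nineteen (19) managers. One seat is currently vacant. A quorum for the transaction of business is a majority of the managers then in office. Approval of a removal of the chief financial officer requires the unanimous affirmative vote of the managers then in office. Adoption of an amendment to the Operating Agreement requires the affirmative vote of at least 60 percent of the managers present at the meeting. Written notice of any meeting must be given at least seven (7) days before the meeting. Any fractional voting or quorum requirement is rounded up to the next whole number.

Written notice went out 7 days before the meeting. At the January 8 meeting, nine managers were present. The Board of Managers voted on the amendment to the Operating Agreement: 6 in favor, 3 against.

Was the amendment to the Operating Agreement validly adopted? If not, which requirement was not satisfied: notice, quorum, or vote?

Notice: 7 days given; 7 required (7 ≥ 7). Satisfied.
Quorum: 9 present; quorum is 10. Not satisfied.
Vote: the amendment to the Operating Agreement requires three-fifths of the managers present (9). 3/5 of 9 = 5.40, rounded up to 6, so 6 affirmative votes are needed; 6 voted in favor. Satisfied. (Moot — without a quorum no business can be validly transacted.)

Invalid — quorum requirement not satisfied.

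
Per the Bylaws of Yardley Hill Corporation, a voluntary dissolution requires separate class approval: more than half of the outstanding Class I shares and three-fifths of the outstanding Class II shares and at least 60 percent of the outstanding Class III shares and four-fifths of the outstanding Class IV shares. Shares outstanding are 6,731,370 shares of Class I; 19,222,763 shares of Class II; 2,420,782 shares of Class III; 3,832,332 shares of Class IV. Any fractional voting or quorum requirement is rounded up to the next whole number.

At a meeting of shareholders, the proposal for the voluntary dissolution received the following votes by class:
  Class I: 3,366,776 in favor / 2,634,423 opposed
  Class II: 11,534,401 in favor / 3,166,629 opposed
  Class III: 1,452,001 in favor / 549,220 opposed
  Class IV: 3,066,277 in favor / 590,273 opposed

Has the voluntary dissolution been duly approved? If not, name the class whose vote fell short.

Not approved — the Class III shares did not give the required vote.

Class I: a majority of 6731370 is 3365686; 3,365,686 required, 3,366,776 in favor — approved.
Class II: 3/5 of 19222763 = 11533657.80, rounded up to 11533658; 11,533,658 required, 11,534,401 in favor — approved.
Class III: 3/5 of 2420782 = 1452469.20, rounded up to 1452470; 1,452,470 required, 1,452,001 in favor — not approved.
Class IV: 4/5 of 3832332 = 3065865.60, rounded up to 3065866; 3,065,866 required, 3,066,277 in favor — approved.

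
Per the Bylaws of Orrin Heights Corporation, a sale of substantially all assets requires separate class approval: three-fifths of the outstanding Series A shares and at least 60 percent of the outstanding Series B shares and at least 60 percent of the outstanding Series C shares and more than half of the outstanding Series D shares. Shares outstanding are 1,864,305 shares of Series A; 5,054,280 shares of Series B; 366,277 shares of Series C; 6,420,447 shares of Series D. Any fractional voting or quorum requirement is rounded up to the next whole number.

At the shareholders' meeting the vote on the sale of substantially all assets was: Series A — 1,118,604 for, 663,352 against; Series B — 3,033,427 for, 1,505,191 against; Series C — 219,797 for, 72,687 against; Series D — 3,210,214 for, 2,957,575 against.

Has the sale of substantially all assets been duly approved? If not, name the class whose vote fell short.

Not approved — the Series D shares did not give the required vote.

Series A: 3/5 of 1864305 = 1118583; 1,118,583 required, 1,118,604 in favor — approved.
Series B: 3/5 of 5054280 = 3032568; 3,032,568 required, 3,033,427 in favor — approved.
Series C: 3/5 of 366277 = 219766.20, rounded up to 219767; 219,767 required, 219,797 in favor — approved.
Series D: a majority of 6420447 is 3210224; 3,210,224 required, 3,210,214 in favor — not approved.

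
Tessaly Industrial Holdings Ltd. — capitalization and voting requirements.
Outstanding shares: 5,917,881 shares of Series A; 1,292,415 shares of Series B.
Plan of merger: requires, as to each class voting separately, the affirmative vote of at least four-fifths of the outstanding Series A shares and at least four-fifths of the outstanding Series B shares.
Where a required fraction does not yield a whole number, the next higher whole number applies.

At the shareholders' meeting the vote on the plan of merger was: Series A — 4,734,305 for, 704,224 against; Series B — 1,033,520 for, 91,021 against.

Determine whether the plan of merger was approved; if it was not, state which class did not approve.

Not approved — the Series B shares did not give the required vote.

Series A: 4/5 of 5917881 = 4734304.80, rounded up to 4734305; 4,734,305 required, 4,734,305 in favor — approved.
Series B: 4/5 of 1292415 = 1033932; 1,033,932 required, 1,033,520 in favor — not approved.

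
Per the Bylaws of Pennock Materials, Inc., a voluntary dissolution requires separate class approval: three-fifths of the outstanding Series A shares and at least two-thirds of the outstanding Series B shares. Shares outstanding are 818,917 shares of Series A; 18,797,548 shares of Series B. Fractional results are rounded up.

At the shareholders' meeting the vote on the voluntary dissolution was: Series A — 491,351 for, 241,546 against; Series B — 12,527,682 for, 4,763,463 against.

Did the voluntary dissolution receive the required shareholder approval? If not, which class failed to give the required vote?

Not approved — the Series B shares did not give the required vote.

Series A: 3/5 of 818917 = 491350.20, rounded up to 491351; 491,351 required, 491,351 in favor — approved.
Series B: 2/3 of 18797548 = 12531698.67, rounded up to 12531699; 12,531,699 required, 12,527,682 in favor — not approved.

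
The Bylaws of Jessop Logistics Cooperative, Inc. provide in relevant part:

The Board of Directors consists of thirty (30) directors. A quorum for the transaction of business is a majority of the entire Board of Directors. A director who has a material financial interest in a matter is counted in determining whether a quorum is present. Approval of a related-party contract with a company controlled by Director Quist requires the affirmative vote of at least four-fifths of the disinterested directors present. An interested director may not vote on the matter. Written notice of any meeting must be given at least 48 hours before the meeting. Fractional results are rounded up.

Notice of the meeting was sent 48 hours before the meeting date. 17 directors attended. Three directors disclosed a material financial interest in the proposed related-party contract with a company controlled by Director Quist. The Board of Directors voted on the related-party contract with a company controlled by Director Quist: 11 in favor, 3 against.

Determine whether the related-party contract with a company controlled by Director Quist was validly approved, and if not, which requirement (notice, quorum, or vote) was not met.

Invalid — vote requirement not satisfied.

Notice: 48 hours given; 48 required (48 ≥ 48). Satisfied.
Quorum: 17 present (interested directors count toward quorum); quorum is 16. Satisfied.
Vote: the related-party contract with a company controlled by Director Quist requires four-fifths of the disinterested directors present (17 − 3 = 14). 4/5 of 14 = 11.20, rounded up to 12, so 12 affirmative votes are needed; 11 voted in favor. Not satisfied.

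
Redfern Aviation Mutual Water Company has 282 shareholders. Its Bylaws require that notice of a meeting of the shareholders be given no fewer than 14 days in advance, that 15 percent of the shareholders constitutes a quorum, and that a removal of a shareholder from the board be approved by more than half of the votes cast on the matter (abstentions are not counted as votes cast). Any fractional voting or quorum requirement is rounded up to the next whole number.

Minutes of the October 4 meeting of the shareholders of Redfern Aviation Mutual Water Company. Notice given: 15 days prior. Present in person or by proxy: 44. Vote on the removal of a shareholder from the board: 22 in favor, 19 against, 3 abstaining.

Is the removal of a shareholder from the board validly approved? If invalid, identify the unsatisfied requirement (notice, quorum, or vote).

Valid — all requirements satisfied.

Notice: 15 days given; 14 required. Satisfied.
Quorum: 15% of 282 = 42.30, rounded up to 43; 44 present. Satisfied.
Vote: requires a majority of the votes cast (44 − 3 abstaining = 41); a majority of 41 is 21, so 21 needed; 22 in favor. Satisfied.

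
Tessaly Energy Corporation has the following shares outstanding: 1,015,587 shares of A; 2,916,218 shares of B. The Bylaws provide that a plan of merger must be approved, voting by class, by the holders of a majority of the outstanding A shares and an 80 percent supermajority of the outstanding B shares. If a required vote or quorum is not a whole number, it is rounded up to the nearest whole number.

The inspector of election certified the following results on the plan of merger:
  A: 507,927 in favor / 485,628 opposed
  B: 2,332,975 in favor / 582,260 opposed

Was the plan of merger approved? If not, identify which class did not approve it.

A: a majority of 1015587 is 507794; 507,794 required, 507,927 in favor — approved.
B: 4/5 of 2916218 = 2332974.40, rounded up to 2332975; 2,332,975 required, 2,332,975 in favor — approved.

Approved — every class gave the required vote.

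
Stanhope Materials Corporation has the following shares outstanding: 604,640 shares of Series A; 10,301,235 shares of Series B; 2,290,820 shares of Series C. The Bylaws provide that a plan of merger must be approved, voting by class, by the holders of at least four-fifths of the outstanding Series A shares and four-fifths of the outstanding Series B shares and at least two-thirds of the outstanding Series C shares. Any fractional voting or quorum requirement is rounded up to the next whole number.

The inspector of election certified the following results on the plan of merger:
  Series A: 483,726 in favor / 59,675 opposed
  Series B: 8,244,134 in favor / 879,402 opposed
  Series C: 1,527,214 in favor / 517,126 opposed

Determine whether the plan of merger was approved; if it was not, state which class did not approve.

Approved — every class gave the required vote.

Series A: 4/5 of 604640 = 483712; 483,712 required, 483,726 in favor — approved.
Series B: 4/5 of 10301235 = 8240988; 8,240,988 required, 8,244,134 in favor — approved.
Series C: 2/3 of 2290820 = 1527213.33, rounded up to 1527214; 1,527,214 required, 1,527,214 in favor — approved.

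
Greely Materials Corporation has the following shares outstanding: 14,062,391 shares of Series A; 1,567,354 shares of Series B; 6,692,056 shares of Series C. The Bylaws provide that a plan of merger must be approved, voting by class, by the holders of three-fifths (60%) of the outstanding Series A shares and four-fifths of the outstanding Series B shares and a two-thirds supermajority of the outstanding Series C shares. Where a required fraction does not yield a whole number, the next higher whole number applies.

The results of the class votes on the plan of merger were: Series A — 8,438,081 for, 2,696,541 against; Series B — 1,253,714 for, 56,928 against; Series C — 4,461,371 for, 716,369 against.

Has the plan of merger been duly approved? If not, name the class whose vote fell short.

Not approved — the Series B shares did not give the required vote.

Series A: 3/5 of 14062391 = 8437434.60, rounded up to 8437435; 8,437,435 required, 8,438,081 in favor — approved.
Series B: 4/5 of 1567354 = 1253883.20, rounded up to 1253884; 1,253,884 required, 1,253,714 in favor — not approved.
Series C: 2/3 of 6692056 = 4461370.67, rounded up to 4461371; 4,461,371 required, 4,461,371 in favor — approved.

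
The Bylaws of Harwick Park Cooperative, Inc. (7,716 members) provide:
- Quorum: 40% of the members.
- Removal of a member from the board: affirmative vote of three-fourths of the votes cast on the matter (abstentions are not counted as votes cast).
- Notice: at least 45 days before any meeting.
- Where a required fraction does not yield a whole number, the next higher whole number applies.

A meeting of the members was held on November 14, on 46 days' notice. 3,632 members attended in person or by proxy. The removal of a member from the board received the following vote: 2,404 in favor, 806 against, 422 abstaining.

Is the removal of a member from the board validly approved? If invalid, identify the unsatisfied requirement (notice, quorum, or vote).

Notice: 46 days given; 45 required. Satisfied.
Quorum: 40% of 7,716 = 3,086.40, rounded up to 3,087; 3,632 present. Satisfied.
Vote: requires three-fourths of the votes cast (3,632 − 422 abstaining = 3,210); 3/4 of 3210 = 2407.50, rounded up to 2408, so 2,408 needed; 2,404 in favor. Not satisfied.

Invalid — vote requirement not satisfied.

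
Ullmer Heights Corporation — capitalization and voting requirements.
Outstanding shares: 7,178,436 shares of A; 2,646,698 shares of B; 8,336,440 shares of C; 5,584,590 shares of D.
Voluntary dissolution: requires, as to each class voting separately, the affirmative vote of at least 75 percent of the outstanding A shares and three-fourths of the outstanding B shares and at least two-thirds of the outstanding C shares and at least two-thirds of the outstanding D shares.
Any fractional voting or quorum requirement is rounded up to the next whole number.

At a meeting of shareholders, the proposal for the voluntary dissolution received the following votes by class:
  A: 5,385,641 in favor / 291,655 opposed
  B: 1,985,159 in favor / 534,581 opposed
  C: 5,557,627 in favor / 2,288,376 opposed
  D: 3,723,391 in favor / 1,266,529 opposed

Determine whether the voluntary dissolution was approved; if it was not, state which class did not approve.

Approved — every class gave the required vote.

A: 3/4 of 7178436 = 5383827; 5,383,827 required, 5,385,641 in favor — approved.
B: 3/4 of 2646698 = 1985023.50, rounded up to 1985024; 1,985,024 required, 1,985,159 in favor — approved.
C: 2/3 of 8336440 = 5557626.67, rounded up to 5557627; 5,557,627 required, 5,557,627 in favor — approved.
D: 2/3 of 5584590 = 3723060; 3,723,060 required, 3,723,391 in favor — approved.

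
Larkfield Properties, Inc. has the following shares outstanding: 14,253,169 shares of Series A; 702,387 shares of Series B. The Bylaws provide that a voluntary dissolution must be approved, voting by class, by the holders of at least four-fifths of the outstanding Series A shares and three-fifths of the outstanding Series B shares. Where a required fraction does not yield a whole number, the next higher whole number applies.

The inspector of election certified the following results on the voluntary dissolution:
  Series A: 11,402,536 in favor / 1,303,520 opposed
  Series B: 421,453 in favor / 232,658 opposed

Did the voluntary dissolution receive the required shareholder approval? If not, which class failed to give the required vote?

Series A: 4/5 of 14253169 = 11402535.20, rounded up to 11402536; 11,402,536 required, 11,402,536 in favor — approved.
Series B: 3/5 of 702387 = 421432.20, rounded up to 421433; 421,433 required, 421,453 in favor — approved.

Approved — every class gave the required vote.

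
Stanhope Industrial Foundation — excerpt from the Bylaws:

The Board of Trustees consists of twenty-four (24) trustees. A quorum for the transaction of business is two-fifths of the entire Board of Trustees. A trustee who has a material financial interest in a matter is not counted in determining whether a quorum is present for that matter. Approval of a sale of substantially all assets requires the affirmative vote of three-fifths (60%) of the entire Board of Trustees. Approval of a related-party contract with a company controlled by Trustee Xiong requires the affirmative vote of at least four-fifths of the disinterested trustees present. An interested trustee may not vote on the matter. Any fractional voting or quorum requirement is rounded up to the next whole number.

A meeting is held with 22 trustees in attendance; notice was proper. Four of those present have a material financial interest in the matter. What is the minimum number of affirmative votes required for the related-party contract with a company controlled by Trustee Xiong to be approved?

15

The related-party contract with a company controlled by Trustee Xiong requires four-fifths of the disinterested trustees present (22 − 4 = 18).
4/5 of 18 = 14.40, rounded up to 15.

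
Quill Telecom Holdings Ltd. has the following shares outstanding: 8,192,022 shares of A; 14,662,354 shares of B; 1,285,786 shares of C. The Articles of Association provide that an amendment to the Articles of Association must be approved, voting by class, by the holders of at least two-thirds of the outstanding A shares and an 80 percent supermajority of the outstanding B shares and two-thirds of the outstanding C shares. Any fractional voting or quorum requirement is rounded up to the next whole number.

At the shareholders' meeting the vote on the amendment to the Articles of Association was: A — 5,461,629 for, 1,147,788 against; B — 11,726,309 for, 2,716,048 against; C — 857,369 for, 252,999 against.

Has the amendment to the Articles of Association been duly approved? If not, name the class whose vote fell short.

A: 2/3 of 8192022 = 5461348; 5,461,348 required, 5,461,629 in favor — approved.
B: 4/5 of 14662354 = 11729883.20, rounded up to 11729884; 11,729,884 required, 11,726,309 in favor — not approved.
C: 2/3 of 1285786 = 857190.67, rounded up to 857191; 857,191 required, 857,369 in favor — approved.

Not approved — the B shares did not give the required vote.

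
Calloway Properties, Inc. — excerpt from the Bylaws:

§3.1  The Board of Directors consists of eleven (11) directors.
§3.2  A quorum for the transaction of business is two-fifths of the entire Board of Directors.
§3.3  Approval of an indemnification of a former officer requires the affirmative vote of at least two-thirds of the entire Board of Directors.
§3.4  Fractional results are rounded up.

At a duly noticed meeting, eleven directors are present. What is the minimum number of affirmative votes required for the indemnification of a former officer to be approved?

The indemnification of a former officer requires two-thirds of the entire Board of Directors (11).
2/3 of 11 = 7.33, rounded up to 8.

8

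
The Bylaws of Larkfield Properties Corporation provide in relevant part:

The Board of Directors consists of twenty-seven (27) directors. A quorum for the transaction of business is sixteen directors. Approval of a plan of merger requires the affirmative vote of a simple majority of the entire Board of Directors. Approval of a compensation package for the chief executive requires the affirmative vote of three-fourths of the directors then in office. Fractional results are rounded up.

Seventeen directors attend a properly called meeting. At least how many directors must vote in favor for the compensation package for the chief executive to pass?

21

The compensation package for the chief executive requires three-fourths of the directors then in office (27).
3/4 of 27 = 20.25, rounded up to 21.
(Only 17 can vote, so the compensation package for the chief executive cannot pass at this meeting, but the required vote is still 21.)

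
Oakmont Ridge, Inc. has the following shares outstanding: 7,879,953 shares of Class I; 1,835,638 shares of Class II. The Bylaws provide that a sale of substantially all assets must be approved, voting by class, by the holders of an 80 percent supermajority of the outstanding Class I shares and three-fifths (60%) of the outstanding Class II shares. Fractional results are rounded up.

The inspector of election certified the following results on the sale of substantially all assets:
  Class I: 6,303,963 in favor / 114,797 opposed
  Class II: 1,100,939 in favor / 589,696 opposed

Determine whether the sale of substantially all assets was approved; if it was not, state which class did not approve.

Not approved — the Class II shares did not give the required vote.

Class I: 4/5 of 7879953 = 6303962.40, rounded up to 6303963; 6,303,963 required, 6,303,963 in favor — approved.
Class II: 3/5 of 1835638 = 1101382.80, rounded up to 1101383; 1,101,383 required, 1,100,939 in favor — not approved.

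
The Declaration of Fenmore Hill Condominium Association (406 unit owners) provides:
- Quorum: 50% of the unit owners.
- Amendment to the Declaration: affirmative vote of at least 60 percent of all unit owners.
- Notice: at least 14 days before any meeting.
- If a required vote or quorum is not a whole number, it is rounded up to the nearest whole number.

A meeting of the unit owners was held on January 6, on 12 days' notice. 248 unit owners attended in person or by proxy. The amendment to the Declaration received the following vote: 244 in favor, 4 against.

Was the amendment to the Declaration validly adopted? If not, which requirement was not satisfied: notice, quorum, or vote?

Invalid — notice requirement not satisfied.

Notice: 12 days given; 14 required. Not satisfied.
Quorum: 50% of 406 = 203; 248 present. Satisfied.
Vote: requires three-fifths of all unit owners (406); 3/5 of 406 = 243.60, rounded up to 244, so 244 needed; 244 in favor. Satisfied.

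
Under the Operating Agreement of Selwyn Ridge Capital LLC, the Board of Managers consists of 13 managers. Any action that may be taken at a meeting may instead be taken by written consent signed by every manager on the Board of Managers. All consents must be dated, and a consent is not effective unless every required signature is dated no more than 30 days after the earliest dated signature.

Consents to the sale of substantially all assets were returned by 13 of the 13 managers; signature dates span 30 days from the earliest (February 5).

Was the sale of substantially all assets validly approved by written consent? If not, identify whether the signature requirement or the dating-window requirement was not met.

Effective — both the signature and dating-window requirements are satisfied.

Signatures required: every one of 13 — unanimous means all 13, so 13 needed; 13 signed. Sufficient.
Dating window: the latest signature is 30 days after the earliest; the limit is 30 days. Within the window.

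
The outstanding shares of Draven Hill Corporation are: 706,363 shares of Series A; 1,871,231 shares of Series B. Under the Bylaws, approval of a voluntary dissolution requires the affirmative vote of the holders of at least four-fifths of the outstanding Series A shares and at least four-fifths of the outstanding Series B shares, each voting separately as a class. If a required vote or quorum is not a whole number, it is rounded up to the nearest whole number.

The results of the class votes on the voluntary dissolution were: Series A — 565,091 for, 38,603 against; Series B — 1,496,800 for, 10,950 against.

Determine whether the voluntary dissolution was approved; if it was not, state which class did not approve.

Not approved — the Series B shares did not give the required vote.

Series A: 4/5 of 706363 = 565090.40, rounded up to 565091; 565,091 required, 565,091 in favor — approved.
Series B: 4/5 of 1871231 = 1496984.80, rounded up to 1496985; 1,496,985 required, 1,496,800 in favor — not approved.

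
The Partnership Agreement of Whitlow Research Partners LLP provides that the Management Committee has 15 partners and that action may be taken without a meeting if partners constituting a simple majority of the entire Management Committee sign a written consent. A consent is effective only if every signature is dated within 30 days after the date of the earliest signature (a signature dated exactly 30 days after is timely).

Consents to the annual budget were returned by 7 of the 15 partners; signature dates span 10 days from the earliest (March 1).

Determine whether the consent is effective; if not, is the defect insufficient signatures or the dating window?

Signatures required: a simple majority of 15 — a majority of 15 is 8, so 8 needed; 7 signed. Insufficient.
Dating window: the latest signature is 10 days after the earliest; the limit is 30 days. Within the window.

Not effective — insufficient signatures.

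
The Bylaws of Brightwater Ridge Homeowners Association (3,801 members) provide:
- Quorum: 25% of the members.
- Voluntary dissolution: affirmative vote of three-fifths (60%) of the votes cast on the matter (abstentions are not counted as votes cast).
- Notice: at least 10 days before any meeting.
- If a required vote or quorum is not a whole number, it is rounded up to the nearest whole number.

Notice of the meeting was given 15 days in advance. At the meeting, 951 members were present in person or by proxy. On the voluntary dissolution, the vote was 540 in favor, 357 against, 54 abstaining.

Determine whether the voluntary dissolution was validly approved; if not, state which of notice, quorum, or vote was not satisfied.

Valid — all requirements satisfied.

Notice: 15 days given; 10 required. Satisfied.
Quorum: 25% of 3,801 = 950.25, rounded up to 951; 951 present. Satisfied.
Vote: requires three-fifths of the votes cast (951 − 54 abstaining = 897); 3/5 of 897 = 538.20, rounded up to 539, so 539 needed; 540 in favor. Satisfied.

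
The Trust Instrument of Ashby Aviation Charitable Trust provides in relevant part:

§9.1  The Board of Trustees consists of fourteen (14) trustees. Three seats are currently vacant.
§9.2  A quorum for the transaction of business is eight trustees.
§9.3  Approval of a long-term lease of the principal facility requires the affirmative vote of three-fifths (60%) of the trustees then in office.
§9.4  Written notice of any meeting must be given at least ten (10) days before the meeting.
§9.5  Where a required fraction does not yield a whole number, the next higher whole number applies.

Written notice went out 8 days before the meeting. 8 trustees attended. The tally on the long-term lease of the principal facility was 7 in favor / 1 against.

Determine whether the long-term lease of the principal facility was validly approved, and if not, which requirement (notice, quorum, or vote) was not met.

Invalid — notice requirement not satisfied.

Notice: 8 days given; 10 required (8 < 10). Not satisfied.
Quorum: 8 present; quorum is 8. Satisfied.
Vote: the long-term lease of the principal facility requires three-fifths of the trustees then in office (11). 3/5 of 11 = 6.60, rounded up to 7, so 7 affirmative votes are needed; 7 voted in favor. Satisfied.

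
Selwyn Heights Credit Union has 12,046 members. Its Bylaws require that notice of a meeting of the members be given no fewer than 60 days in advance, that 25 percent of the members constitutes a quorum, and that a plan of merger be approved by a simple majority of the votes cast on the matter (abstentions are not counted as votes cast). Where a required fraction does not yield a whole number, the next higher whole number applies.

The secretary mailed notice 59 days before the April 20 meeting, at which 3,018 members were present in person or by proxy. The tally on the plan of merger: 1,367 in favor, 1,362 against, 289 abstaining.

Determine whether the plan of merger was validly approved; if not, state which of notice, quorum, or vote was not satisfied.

Notice: 59 days given; 60 required. Not satisfied.
Quorum: 25% of 12,046 = 3,011.50, rounded up to 3,012; 3,018 present. Satisfied.
Vote: requires a majority of the votes cast (3,018 − 289 abstaining = 2,729); a majority of 2729 is 1365, so 1,365 needed; 1,367 in favor. Satisfied.

Invalid — notice requirement not satisfied.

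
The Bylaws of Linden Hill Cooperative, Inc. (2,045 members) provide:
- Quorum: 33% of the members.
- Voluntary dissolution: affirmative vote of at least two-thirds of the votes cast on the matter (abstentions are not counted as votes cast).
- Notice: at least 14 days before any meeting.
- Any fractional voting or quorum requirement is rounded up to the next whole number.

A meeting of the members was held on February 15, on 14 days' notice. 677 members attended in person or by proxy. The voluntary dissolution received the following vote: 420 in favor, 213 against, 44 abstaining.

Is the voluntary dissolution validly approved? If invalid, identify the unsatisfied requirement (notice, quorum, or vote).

Invalid — vote requirement not satisfied.

Notice: 14 days given; 14 required. Satisfied.
Quorum: 33% of 2,045 = 674.85, rounded up to 675; 677 present. Satisfied.
Vote: requires two-thirds of the votes cast (677 − 44 abstaining = 633); 2/3 of 633 = 422, so 422 needed; 420 in favor. Not satisfied.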